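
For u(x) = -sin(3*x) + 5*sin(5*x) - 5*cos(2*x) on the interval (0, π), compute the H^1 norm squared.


||u||_{H^1(0,π)}^2 = -1240/21 + 785*π/2

u'(x) = 10*sin(2*x) - 3*cos(3*x) + 25*cos(5*x).
Expand u² and (u')² and integrate term by term on (0, π), using: for integers n ≥ 1, ∫_0^π sin²(nx) dx = ∫_0^π cos²(nx) dx = π/2; for n ≠ n', ∫_0^π sin(nx)sin(n'x) dx = ∫_0^π cos(nx)cos(n'x) dx = 0; and by product-to-sum, ∫_0^π sin(nx)cos(n'x) dx = ½∫_0^π [sin((n+n')x) + sin((n−n')x)] dx, which is 0 when n+n' is even and 2n/(n²−n'²) when n+n' is odd (it need not vanish on (0, π)).
  u² squared terms: (-1)²·∫sin(3x)² dx = 1·π/2 = π/2;  (-5)²·∫cos(2x)² dx = 25·π/2 = 25*π/2;  (5)²·∫sin(5x)² dx = 25·π/2 = 25*π/2.
  u² cross terms: 2·(-1)·(-5)·∫sin(3x)·cos(2x) dx = 10·(6/5) = 12;  2·(-1)·(5)·∫sin(3x)·sin(5x) dx = -10·(0) = 0;  2·(-5)·(5)·∫cos(2x)·sin(5x) dx = -50·(10/21) = -500/21.
  So ∫_0^π u² dx = π/2 + 25*π/2 + 25*π/2 + 12 + 0 − 500/21 = -248/21 + 51*π/2.
  (u')² squared terms: (-3)²·∫cos(3x)² dx = 9·π/2 = 9*π/2;  (10)²·∫sin(2x)² dx = 100·π/2 = 50*π;  (25)²·∫cos(5x)² dx = 625·π/2 = 625*π/2.
  (u')² cross terms: 2·(-3)·(10)·∫cos(3x)·sin(2x) dx = -60·(-4/5) = 48;  2·(-3)·(25)·∫cos(3x)·cos(5x) dx = -150·(0) = 0;  2·(10)·(25)·∫sin(2x)·cos(5x) dx = 500·(-4/21) = -2000/21.
  So ∫_0^π (u')² dx = 9*π/2 + 50*π + 625*π/2 + 48 + 0 − 2000/21 = -992/21 + 367*π.
||u||_{H^1}^2 = (-248/21 + 51*π/2) + (-992/21 + 367*π) = -1240/21 + 785*π/2.


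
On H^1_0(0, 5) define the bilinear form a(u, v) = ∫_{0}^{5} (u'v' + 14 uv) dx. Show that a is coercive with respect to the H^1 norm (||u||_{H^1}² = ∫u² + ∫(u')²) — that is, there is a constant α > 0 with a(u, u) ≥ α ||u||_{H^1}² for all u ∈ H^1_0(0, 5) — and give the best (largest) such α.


α = 1

Coercivity of a(·,·) on H^1_0(0, 5) means a(u, u) ≥ α ||u||_{H^1}² for every u ∈ H^1_0.
The interval has length L = 5, and Poincaré/coercivity depend only on L. Here a(u, u) = ∫(u')² + (14)·∫u².
Here c = 14 ≥ 1, so a(u,u) = ∫(u')² + c∫u² ≥ ∫(u')² + ∫u² = ||u||_{H^1}², i.e. α = 1 works. No larger α is possible: a(u,u) ≥ α||u||_{H^1}² means (1−α)∫(u')² ≥ (α−c)∫u², and for the modes u_n = sin(nπ(x−x₀)/L) (x₀ the left endpoint) one has ∫u_n²/∫(u_n')² = (L/(nπ))² → 0, so a(u_n,u_n)/||u_n||_{H^1}² → 1. Hence the optimal constant is α = 1.
Therefore α = 1.


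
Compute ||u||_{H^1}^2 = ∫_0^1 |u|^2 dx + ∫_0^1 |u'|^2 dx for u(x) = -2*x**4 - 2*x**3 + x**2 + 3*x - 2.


||u||_{H^1}^2 = 8581/630

The H^1 norm (squared) on an interval (0, L) is
  ||u||_{H^1}^2 = ∫_0^L u(x)^2 dx + ∫_0^L u'(x)^2 dx.
Compute u'(x) = -8*x**3 - 6*x**2 + 2*x + 3.
Then u(x)^2 = 4*x**8 + 8*x**7 - 16*x**5 - 3*x**4 + 14*x**3 + 5*x**2 - 12*x + 4 and u'(x)^2 = 64*x**6 + 96*x**5 + 4*x**4 - 72*x**3 - 32*x**2 + 12*x + 9.
Integrate each monomial from 0 to 1 using ∫_0^1 c·x^n dx = c·1^(n+1)/(n+1):
  ∫_0^1 u(x)^2 dx = ∫_0^1 (4*x^8 + 8*x^7 - 16*x^5 - 3*x^4 + 14*x^3 + 5*x^2 - 12*x + 4) dx. Term by term:
    ∫_0^1 4*x^8 dx = 4/9;  ∫_0^1 8*x^7 dx = 1;  ∫_0^1 -16*x^5 dx = -8/3;
    ∫_0^1 -3*x^4 dx = -3/5;  ∫_0^1 14*x^3 dx = 7/2;  ∫_0^1 5*x^2 dx = 5/3;
    ∫_0^1 -12*x dx = -6;  ∫_0^1 4 dx = 4.
  Sum: 4/9 + 1 − 8/3 − 3/5 + 7/2 + 5/3 − 6 + 4 = 121/90.
  ∫_0^1 u'(x)^2 dx = ∫_0^1 (64*x^6 + 96*x^5 + 4*x^4 - 72*x^3 - 32*x^2 + 12*x + 9) dx. Term by term:
    ∫_0^1 64*x^6 dx = 64/7;  ∫_0^1 96*x^5 dx = 16;  ∫_0^1 4*x^4 dx = 4/5;
    ∫_0^1 -72*x^3 dx = -18;  ∫_0^1 -32*x^2 dx = -32/3;  ∫_0^1 12*x dx = 6;
    ∫_0^1 9 dx = 9.
  Sum: 64/7 + 16 + 4/5 − 18 − 32/3 + 6 + 9 = 1289/105.
Adding: ||u||_{H^1}^2 = 121/90 + 1289/105 = 8581/630.


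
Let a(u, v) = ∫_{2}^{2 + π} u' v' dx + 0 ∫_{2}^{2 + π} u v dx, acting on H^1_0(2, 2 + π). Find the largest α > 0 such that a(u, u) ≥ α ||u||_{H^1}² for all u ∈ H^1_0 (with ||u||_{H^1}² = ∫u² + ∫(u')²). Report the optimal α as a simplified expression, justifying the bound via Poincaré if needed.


α = 1/2

Coercivity of a(·,·) on H^1_0(2, 2 + π) means a(u, u) ≥ α ||u||_{H^1}² for every u ∈ H^1_0.
The interval has length L = π, and Poincaré/coercivity depend only on L. Here a(u, u) = ∫(u')² + (0)·∫u².
Here c = 0, so a(u,u) = ∫(u')² alone. The condition a(u,u) ≥ α||u||_{H^1}² reads (1−α)∫(u')² ≥ (α−c)∫u². Any admissible α is ≤ 1 (rapidly oscillating u have ∫u²/∫(u')² → 0), and α = 1 would force 0 ≥ (1−c)∫u², impossible since c < 1; so 1−α > 0. By the sharp Poincaré inequality on H^1_0 of an interval of length L, ∫(u')² ≥ (π/L)²∫u² with equality for the first sine mode sin(π(x−x₀)/L) (x₀ the left endpoint), so the inequality holds for all u iff (1−α)(π/L)² ≥ α − c, i.e. α ≤ ((π/L)² + c)/((π/L)² + 1) = (1 + c(L/π)²)/(1 + (L/π)²). (Direct route, valid since c ≤ 0: Poincaré gives c∫u² ≥ c(L/π)²∫(u')², so a(u,u) ≥ (1 + c(L/π)²)∫(u')², while ||u||_{H^1}² ≤ (1 + (L/π)²)∫(u')²; dividing yields the same α.) With (π/L)² = 1 and c = 0, the largest admissible constant is α = ((π/L)² + c)/((π/L)² + 1).
Simplifying, α = 1/2.


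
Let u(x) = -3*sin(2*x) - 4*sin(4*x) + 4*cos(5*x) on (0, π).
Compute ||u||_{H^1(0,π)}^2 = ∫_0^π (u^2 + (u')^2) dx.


||u||_{H^1(0,π)}^2 = 54080/63 + 733*π/2

u'(x) = -20*sin(5*x) - 6*cos(2*x) - 16*cos(4*x).
Expand u² and (u')² and integrate term by term on (0, π), using: for integers n ≥ 1, ∫_0^π sin²(nx) dx = ∫_0^π cos²(nx) dx = π/2; for n ≠ n', ∫_0^π sin(nx)sin(n'x) dx = ∫_0^π cos(nx)cos(n'x) dx = 0; and by product-to-sum, ∫_0^π sin(nx)cos(n'x) dx = ½∫_0^π [sin((n+n')x) + sin((n−n')x)] dx, which is 0 when n+n' is even and 2n/(n²−n'²) when n+n' is odd (it need not vanish on (0, π)).
  u² squared terms: (-4)²·∫sin(4x)² dx = 16·π/2 = 8*π;  (-3)²·∫sin(2x)² dx = 9·π/2 = 9*π/2;  (4)²·∫cos(5x)² dx = 16·π/2 = 8*π.
  u² cross terms: 2·(-4)·(-3)·∫sin(4x)·sin(2x) dx = 24·(0) = 0;  2·(-4)·(4)·∫sin(4x)·cos(5x) dx = -32·(-8/9) = 256/9;  2·(-3)·(4)·∫sin(2x)·cos(5x) dx = -24·(-4/21) = 32/7.
  So ∫_0^π u² dx = 8*π + 9*π/2 + 8*π + 0 + 256/9 + 32/7 = 2080/63 + 41*π/2.
  (u')² squared terms: (-20)²·∫sin(5x)² dx = 400·π/2 = 200*π;  (-16)²·∫cos(4x)² dx = 256·π/2 = 128*π;  (-6)²·∫cos(2x)² dx = 36·π/2 = 18*π.
  (u')² cross terms: 2·(-20)·(-16)·∫sin(5x)·cos(4x) dx = 640·(10/9) = 6400/9;  2·(-20)·(-6)·∫sin(5x)·cos(2x) dx = 240·(10/21) = 800/7;  2·(-16)·(-6)·∫cos(4x)·cos(2x) dx = 192·(0) = 0.
  So ∫_0^π (u')² dx = 200*π + 128*π + 18*π + 6400/9 + 800/7 + 0 = 52000/63 + 346*π.
||u||_{H^1}^2 = (2080/63 + 41*π/2) + (52000/63 + 346*π) = 54080/63 + 733*π/2.


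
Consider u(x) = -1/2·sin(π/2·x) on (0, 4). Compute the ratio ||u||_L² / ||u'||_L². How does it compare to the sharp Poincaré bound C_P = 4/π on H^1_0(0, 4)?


||u||_L² / ||u'||_L² = 2/π < C_P = 4/π.

u(x) = -1/2·sin(π/2·x), so u'(x) = -π*cos(π*x/2)/4.
Writing u(x) = A·sin(kπx/L) with A = -1/2 and k = 2, use ∫_0^L sin²(kπx/L) dx = L/2 and ∫_0^L cos²(kπx/L) dx = L/2.
u² = 1/4·sin²(π/2·x) and (u')² = π^2/16·cos²(π/2·x), and each of sin², cos² integrates to L/2 = 2 over (0, 4).
∫_0^4 u² dx = 1/2, so ||u||_L² = sqrt(2)/2.
∫_0^4 (u')² dx = π^2/8, so ||u'||_L² = sqrt(2)*π/4.
Ratio ||u||_L² / ||u'||_L² = 2/π.
Sharp Poincaré constant on H^1_0(0, 4) is C_P = L/π = 4/π, achieved by sin(π/4·x).
This is the k = 2 harmonic; the ratio L/(kπ) is strictly less than C_P = L/π, consistent with the sharp inequality ||u||_L² ≤ C_P ||u'||_L².


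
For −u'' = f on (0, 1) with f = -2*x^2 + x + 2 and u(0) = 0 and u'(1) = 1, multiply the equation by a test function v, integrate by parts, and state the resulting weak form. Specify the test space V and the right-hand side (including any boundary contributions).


V = {v ∈ H^1(0, 1) : v(0) = 0} (test functions vanish at x = 0 where u is specified); weak form: ∫_0^1 u'v' dx = ∫_0^1 (-2*x^2 + x + 2) v dx + v(1) for all v ∈ V.

Multiply both sides by a test function v and integrate from 0 to 1:
  ∫_0^1 −u''(x) v(x) dx = ∫_0^1 f(x) v(x) dx.
Integrate the LHS by parts once:
  ∫_0^1 −u'' v dx = −[u'(x) v(x)]_0^1 + ∫_0^1 u'(x) v'(x) dx.
Thus ∫_0^1 u'(x) v'(x) dx = ∫_0^1 f(x) v(x) dx + [u'(x) v(x)]_0^1.
Choose V so that boundary terms are either known or forced to vanish.
Mixed BC: u(0) = 0 (Dirichlet) and u'(1) = 1 (Neumann). Define V = {v ∈ H^1(0, 1) : v(0) = 0}. Then [u' v]_0^1 = u'(1)·v(1) − u'(0)·0 = v(1).
Weak formulation: find u (satisfying any essential BC) such that ∫_0^1 u'(x) v'(x) dx = ∫_0^1 f v dx + v(1) for all v ∈ V (Dirichlet at 0 absorbed into V; Neumann datum at x = 1 contributes the boundary term).
Substituting f(x) = -2*x^2 + x + 2, the right-hand side is ∫_0^1 (-2*x^2 + x + 2) v dx + v(1).


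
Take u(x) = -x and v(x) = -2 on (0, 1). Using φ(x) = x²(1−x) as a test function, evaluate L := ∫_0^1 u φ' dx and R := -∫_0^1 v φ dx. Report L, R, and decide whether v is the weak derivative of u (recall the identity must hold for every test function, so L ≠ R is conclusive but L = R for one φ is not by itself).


LHS = 1/12, RHS = 1/6. No, v is not the weak derivative of u.

u(x) = -x, classical derivative u'(x) = -1.
φ(x) = x²(1−x), so φ'(x) = x*(2 - 3*x).
Note φ(0) = φ(1) = 0, so the boundary term u·φ vanishes.
LHS = ∫_0^1 u(x) φ'(x) dx = ∫_0^1 (3*x^3 - 2*x^2) dx. Term by term:
  ∫_0^1 3*x^3 dx = 3/4;  ∫_0^1 -2*x^2 dx = -2/3.
Sum: 3/4 − 2/3 = 1/12.
So LHS = 1/12.
∫_0^1 v(x) φ(x) dx = ∫_0^1 (2*x^3 - 2*x^2) dx. Term by term:
  ∫_0^1 2*x^3 dx = 1/2;  ∫_0^1 -2*x^2 dx = -2/3.
Sum: 1/2 − 2/3 = -1/6.
So RHS = -∫_0^1 v(x) φ(x) dx = 1/6.
LHS − RHS = -1/12 ≠ 0, so the identity fails.
(For a valid weak derivative the identity must hold for EVERY test function, in particular this one. The failure shows v is NOT the weak derivative of u.)
Correct weak derivative would be u'(x) = -1.


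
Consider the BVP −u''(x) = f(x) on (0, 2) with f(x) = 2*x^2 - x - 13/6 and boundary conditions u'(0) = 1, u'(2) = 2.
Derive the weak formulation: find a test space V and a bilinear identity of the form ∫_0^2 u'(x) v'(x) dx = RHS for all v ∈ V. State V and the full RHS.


V = H^1(0, 2) (v unrestricted at boundary; u is determined up to an additive constant); weak form: ∫_0^2 u'v' dx = ∫_0^2 (2*x^2 - x - 13/6) v dx + 2·v(2) − v(0) for all v ∈ V.

Multiply both sides by a test function v and integrate from 0 to 2:
  ∫_0^2 −u''(x) v(x) dx = ∫_0^2 f(x) v(x) dx.
Integrate the LHS by parts once:
  ∫_0^2 −u'' v dx = −[u'(x) v(x)]_0^2 + ∫_0^2 u'(x) v'(x) dx.
Thus ∫_0^2 u'(x) v'(x) dx = ∫_0^2 f(x) v(x) dx + [u'(x) v(x)]_0^2.
Choose V so that boundary terms are either known or forced to vanish.
u has inhomogeneous Neumann u'(0) = 1, u'(2) = 2. [u' v]_0^2 = (2)·v(2) − (1)·v(0) = 2·v(2) − v(0). Take V = H^1(0, 2); boundary term becomes part of RHS.
Weak formulation: find u (satisfying any essential BC) such that ∫_0^2 u'(x) v'(x) dx = ∫_0^2 f v dx + 2·v(2) − v(0) for all v ∈ V (Neumann data are natural BCs: they enter the RHS as boundary terms).
Substituting f(x) = 2*x^2 - x - 13/6, the right-hand side is ∫_0^2 (2*x^2 - x - 13/6) v dx + 2·v(2) − v(0).
Compatibility check (pure Neumann): taking v ≡ 1 ∈ V gives 0 = ∫_0^2 f dx + (2) − (1), i.e. ∫_0^2 f dx must equal u'(0) − u'(2) = -1. Indeed ∫_0^2 (2*x^2 - x - 13/6) dx = -1, so the data are compatible. The solution is then unique only up to an additive constant (fix it e.g. by requiring ∫_0^2 u dx = 0).


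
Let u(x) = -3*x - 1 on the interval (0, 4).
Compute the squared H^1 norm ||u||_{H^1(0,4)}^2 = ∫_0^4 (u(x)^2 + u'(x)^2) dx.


||u||_{H^1}^2 = 280

The H^1 norm (squared) on an interval (0, L) is
  ||u||_{H^1}^2 = ∫_0^L u(x)^2 dx + ∫_0^L u'(x)^2 dx.
Compute u'(x) = -3.
Then u(x)^2 = 9*x**2 + 6*x + 1 and u'(x)^2 = 9.
Integrate each monomial from 0 to 4 using ∫_0^4 c·x^n dx = c·4^(n+1)/(n+1):
  ∫_0^4 u(x)^2 dx = ∫_0^4 (9*x^2 + 6*x + 1) dx. Term by term:
    ∫_0^4 9*x^2 dx = 192;  ∫_0^4 6*x dx = 48;  ∫_0^4 1 dx = 4.
  Sum: 192 + 48 + 4 = 244.
  ∫_0^4 u'(x)^2 dx = ∫_0^4 (9) dx. Term by term:
    ∫_0^4 9 dx = 36.
Adding: ||u||_{H^1}^2 = 244 + 36 = 280.


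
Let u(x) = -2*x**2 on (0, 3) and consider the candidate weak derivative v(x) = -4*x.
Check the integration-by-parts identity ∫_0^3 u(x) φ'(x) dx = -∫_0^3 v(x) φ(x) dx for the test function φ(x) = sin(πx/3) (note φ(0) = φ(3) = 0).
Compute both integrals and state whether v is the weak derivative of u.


LHS = 36/π, RHS = 36/π. Yes, v = u' weakly.

u(x) = -2*x**2, classical derivative u'(x) = -4*x.
φ(x) = sin(πx/3), so φ'(x) = π*cos(π*x/3)/3.
Note φ(0) = φ(3) = 0, so the boundary term u·φ vanishes.
LHS = ∫_0^3 u(x) φ'(x) dx = ∫_0^3 (-2*π*x^2*cos(π*x/3)/3) dx. Term by term:
  ∫_0^3 -2*π*x^2*cos(π*x/3)/3 dx = 36/π.
So LHS = 36/π.
∫_0^3 v(x) φ(x) dx = ∫_0^3 (-4*x*sin(π*x/3)) dx. Term by term:
  ∫_0^3 -4*x*sin(π*x/3) dx = -36/π.
So RHS = -∫_0^3 v(x) φ(x) dx = 36/π.
LHS = RHS, so the identity holds for this test φ.
Moreover u is smooth here and v(x) = u'(x) = -4*x pointwise, so the identity holds for every test function. Hence v is the weak derivative of u.


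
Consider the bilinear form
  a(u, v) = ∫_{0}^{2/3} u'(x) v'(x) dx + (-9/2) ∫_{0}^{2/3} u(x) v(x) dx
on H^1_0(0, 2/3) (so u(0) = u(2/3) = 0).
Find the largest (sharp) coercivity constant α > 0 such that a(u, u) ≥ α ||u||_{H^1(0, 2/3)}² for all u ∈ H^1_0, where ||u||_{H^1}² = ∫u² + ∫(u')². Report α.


α = 9*(-2 + π^2)/(4 + 9*π^2)

Coercivity of a(·,·) on H^1_0(0, 2/3) means a(u, u) ≥ α ||u||_{H^1}² for every u ∈ H^1_0.
The interval has length L = 2/3, and Poincaré/coercivity depend only on L. Here a(u, u) = ∫(u')² + (-9/2)·∫u².
Here c = -9/2 < 0 with |c| < (π/L)² = 9*π^2/4, so coercivity still holds. The condition a(u,u) ≥ α||u||_{H^1}² reads (1−α)∫(u')² ≥ (α−c)∫u². Any admissible α is ≤ 1 (rapidly oscillating u have ∫u²/∫(u')² → 0), and α = 1 would force 0 ≥ (1−c)∫u², impossible since c < 1; so 1−α > 0. By the sharp Poincaré inequality on H^1_0 of an interval of length L, ∫(u')² ≥ (π/L)²∫u² with equality for the first sine mode sin(π(x−x₀)/L) (x₀ the left endpoint), so the inequality holds for all u iff (1−α)(π/L)² ≥ α − c, i.e. α ≤ ((π/L)² + c)/((π/L)² + 1) = (1 + c(L/π)²)/(1 + (L/π)²). (Direct route, valid since c ≤ 0: Poincaré gives c∫u² ≥ c(L/π)²∫(u')², so a(u,u) ≥ (1 + c(L/π)²)∫(u')², while ||u||_{H^1}² ≤ (1 + (L/π)²)∫(u')²; dividing yields the same α.) With (π/L)² = 9*π^2/4 and c = -9/2, the largest admissible constant is α = ((π/L)² + c)/((π/L)² + 1).
Simplifying, α = 9*(-2 + π^2)/(4 + 9*π^2).


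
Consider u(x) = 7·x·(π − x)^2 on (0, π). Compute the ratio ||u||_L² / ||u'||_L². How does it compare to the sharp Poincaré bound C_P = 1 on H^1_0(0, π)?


||u||_L² / ||u'||_L² = sqrt(14)*π/14 < C_P = 1.

u(x) = 7·x·(π − x)^2, so u'(x) = 7*(x - π)*(3*x - π).
u(x) = 7·x·(π − x)^2 vanishes at x = 0 and x = π, so u ∈ H^1_0(0, π). Differentiate via the product rule and integrate the resulting polynomials term by term.
  ∫_0^π u² dx = ∫_0^π (49*x^6 - 196*π*x^5 + 294*π^2*x^4 - 196*π^3*x^3 + 49*π^4*x^2) dx. Term by term:
    ∫_0^π 49*x^6 dx = 7*π^7;  ∫_0^π -196*π*x^5 dx = -98*π^7/3;  ∫_0^π 294*π^2*x^4 dx = 294*π^7/5;
    ∫_0^π -196*π^3*x^3 dx = -49*π^7;  ∫_0^π 49*π^4*x^2 dx = 49*π^7/3.
  Sum: 7*π^7 − 98*π^7/3 + 294*π^7/5 − 49*π^7 + 49*π^7/3 = 7*π^7/15.
  ∫_0^π (u')² dx = ∫_0^π (441*x^4 - 1176*π*x^3 + 1078*π^2*x^2 - 392*π^3*x + 49*π^4) dx. Term by term:
    ∫_0^π 441*x^4 dx = 441*π^5/5;  ∫_0^π -1176*π*x^3 dx = -294*π^5;  ∫_0^π 1078*π^2*x^2 dx = 1078*π^5/3;
    ∫_0^π -392*π^3*x dx = -196*π^5;  ∫_0^π 49*π^4 dx = 49*π^5.
  Sum: 441*π^5/5 − 294*π^5 + 1078*π^5/3 − 196*π^5 + 49*π^5 = 98*π^5/15.
∫_0^π u² dx = 7*π^7/15, so ||u||_L² = sqrt(105)*π^(7/2)/15.
∫_0^π (u')² dx = 98*π^5/15, so ||u'||_L² = 7*sqrt(30)*π^(5/2)/15.
Ratio ||u||_L² / ||u'||_L² = sqrt(14)*π/14.
Sharp Poincaré constant on H^1_0(0, π) is C_P = L/π = 1, achieved by sin(x).
A polynomial bump cannot attain the sharp Poincaré constant (only the first sine eigenfunction does), so the ratio is strictly less than C_P, consistent with ||u||_L² ≤ C_P ||u'||_L².


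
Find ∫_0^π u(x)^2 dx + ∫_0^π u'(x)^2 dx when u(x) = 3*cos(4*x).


||u||_{H^1(0,π)}^2 = 153*π/2

u'(x) = -12*sin(4*x).
Expand u² and (u')² and integrate term by term on (0, π), using: for integers n ≥ 1, ∫_0^π sin²(nx) dx = ∫_0^π cos²(nx) dx = π/2; for n ≠ n', ∫_0^π sin(nx)sin(n'x) dx = ∫_0^π cos(nx)cos(n'x) dx = 0; and by product-to-sum, ∫_0^π sin(nx)cos(n'x) dx = ½∫_0^π [sin((n+n')x) + sin((n−n')x)] dx, which is 0 when n+n' is even and 2n/(n²−n'²) when n+n' is odd (it need not vanish on (0, π)).
  u² squared terms: (3)²·∫cos(4x)² dx = 9·π/2 = 9*π/2.
  So ∫_0^π u² dx = 9*π/2.
  (u')² squared terms: (-12)²·∫sin(4x)² dx = 144·π/2 = 72*π.
  So ∫_0^π (u')² dx = 72*π.
||u||_{H^1}^2 = (9*π/2) + (72*π) = 153*π/2.


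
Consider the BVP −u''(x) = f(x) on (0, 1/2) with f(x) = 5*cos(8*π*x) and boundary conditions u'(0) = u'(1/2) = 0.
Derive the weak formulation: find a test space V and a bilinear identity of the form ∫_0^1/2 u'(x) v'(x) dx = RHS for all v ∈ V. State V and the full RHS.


V = H^1(0, 1/2) (no boundary constraint on v; u is determined up to an additive constant); weak form: ∫_0^1/2 u'v' dx = ∫_0^1/2 (5*cos(8*π*x)) v dx for all v ∈ V.

Multiply both sides by a test function v and integrate from 0 to 1/2:
  ∫_0^1/2 −u''(x) v(x) dx = ∫_0^1/2 f(x) v(x) dx.
Integrate the LHS by parts once:
  ∫_0^1/2 −u'' v dx = −[u'(x) v(x)]_0^1/2 + ∫_0^1/2 u'(x) v'(x) dx.
Thus ∫_0^1/2 u'(x) v'(x) dx = ∫_0^1/2 f(x) v(x) dx + [u'(x) v(x)]_0^1/2.
Choose V so that boundary terms are either known or forced to vanish.
u has homogeneous Neumann: u'(0) = u'(1/2) = 0. So [u' v]_0^1/2 = 0·v(1/2) − 0·v(0) = 0 for any v; take V = H^1(0, 1/2).
Weak formulation: find u (satisfying any essential BC) such that ∫_0^1/2 u'(x) v'(x) dx = ∫_0^1/2 f v dx for all v ∈ V (homogeneous Neumann, so boundary terms vanish).
Substituting f(x) = 5*cos(8*π*x), the right-hand side is ∫_0^1/2 (5*cos(8*π*x)) v dx.
Compatibility check (pure Neumann): taking v ≡ 1 ∈ V gives 0 = ∫_0^1/2 f dx + (0) − (0), i.e. ∫_0^1/2 f dx must equal u'(0) − u'(1/2) = 0. Indeed ∫_0^1/2 (5*cos(8*π*x)) dx = 0, so the data are compatible. The solution is then unique only up to an additive constant (fix it e.g. by requiring ∫_0^1/2 u dx = 0).


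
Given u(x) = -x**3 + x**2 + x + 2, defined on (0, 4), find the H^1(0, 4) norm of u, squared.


||u||_{H^1}^2 = 195892/105

The H^1 norm (squared) on an interval (0, L) is
  ||u||_{H^1}^2 = ∫_0^L u(x)^2 dx + ∫_0^L u'(x)^2 dx.
Compute u'(x) = -3*x**2 + 2*x + 1.
Then u(x)^2 = x**6 - 2*x**5 - x**4 - 2*x**3 + 5*x**2 + 4*x + 4 and u'(x)^2 = 9*x**4 - 12*x**3 - 2*x**2 + 4*x + 1.
Integrate each monomial from 0 to 4 using ∫_0^4 c·x^n dx = c·4^(n+1)/(n+1):
  ∫_0^4 u(x)^2 dx = ∫_0^4 (x^6 - 2*x^5 - x^4 - 2*x^3 + 5*x^2 + 4*x + 4) dx. Term by term:
    ∫_0^4 x^6 dx = 16384/7;  ∫_0^4 -2*x^5 dx = -4096/3;  ∫_0^4 -x^4 dx = -1024/5;
    ∫_0^4 -2*x^3 dx = -128;  ∫_0^4 5*x^2 dx = 320/3;  ∫_0^4 4*x dx = 32;
    ∫_0^4 4 dx = 16.
  Sum: 16384/7 − 4096/3 − 1024/5 − 128 + 320/3 + 32 + 16 = 83696/105.
  ∫_0^4 u'(x)^2 dx = ∫_0^4 (9*x^4 - 12*x^3 - 2*x^2 + 4*x + 1) dx. Term by term:
    ∫_0^4 9*x^4 dx = 9216/5;  ∫_0^4 -12*x^3 dx = -768;  ∫_0^4 -2*x^2 dx = -128/3;
    ∫_0^4 4*x dx = 32;  ∫_0^4 1 dx = 4.
  Sum: 9216/5 − 768 − 128/3 + 32 + 4 = 16028/15.
Adding: ||u||_{H^1}^2 = 83696/105 + 16028/15 = 195892/105.


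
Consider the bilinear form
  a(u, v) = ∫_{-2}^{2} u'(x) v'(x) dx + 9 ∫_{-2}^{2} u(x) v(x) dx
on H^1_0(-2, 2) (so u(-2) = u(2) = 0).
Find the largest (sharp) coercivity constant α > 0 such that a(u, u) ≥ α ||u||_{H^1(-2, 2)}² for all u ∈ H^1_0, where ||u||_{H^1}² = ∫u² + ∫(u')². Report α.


α = 1

Coercivity of a(·,·) on H^1_0(-2, 2) means a(u, u) ≥ α ||u||_{H^1}² for every u ∈ H^1_0.
The interval has length L = 4, and Poincaré/coercivity depend only on L. Here a(u, u) = ∫(u')² + (9)·∫u².
Here c = 9 ≥ 1, so a(u,u) = ∫(u')² + c∫u² ≥ ∫(u')² + ∫u² = ||u||_{H^1}², i.e. α = 1 works. No larger α is possible: a(u,u) ≥ α||u||_{H^1}² means (1−α)∫(u')² ≥ (α−c)∫u², and for the modes u_n = sin(nπ(x−x₀)/L) (x₀ the left endpoint) one has ∫u_n²/∫(u_n')² = (L/(nπ))² → 0, so a(u_n,u_n)/||u_n||_{H^1}² → 1. Hence the optimal constant is α = 1.
Therefore α = 1.


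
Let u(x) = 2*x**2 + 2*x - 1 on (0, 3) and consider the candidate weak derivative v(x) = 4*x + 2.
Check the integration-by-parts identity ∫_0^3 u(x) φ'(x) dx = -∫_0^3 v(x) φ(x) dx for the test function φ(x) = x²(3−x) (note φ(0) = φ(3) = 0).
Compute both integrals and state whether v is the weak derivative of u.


LHS = -621/10, RHS = -621/10. Yes, v = u' weakly.

u(x) = 2*x**2 + 2*x - 1, classical derivative u'(x) = 4*x + 2.
φ(x) = x²(3−x), so φ'(x) = 3*x*(2 - x).
Note φ(0) = φ(3) = 0, so the boundary term u·φ vanishes.
LHS = ∫_0^3 u(x) φ'(x) dx = ∫_0^3 (-6*x^4 + 6*x^3 + 15*x^2 - 6*x) dx. Term by term:
  ∫_0^3 -6*x^4 dx = -1458/5;  ∫_0^3 6*x^3 dx = 243/2;  ∫_0^3 15*x^2 dx = 135;
  ∫_0^3 -6*x dx = -27.
Sum: -1458/5 + 243/2 + 135 − 27 = -621/10.
So LHS = -621/10.
∫_0^3 v(x) φ(x) dx = ∫_0^3 (-4*x^4 + 10*x^3 + 6*x^2) dx. Term by term:
  ∫_0^3 -4*x^4 dx = -972/5;  ∫_0^3 10*x^3 dx = 405/2;  ∫_0^3 6*x^2 dx = 54.
Sum: -972/5 + 405/2 + 54 = 621/10.
So RHS = -∫_0^3 v(x) φ(x) dx = -621/10.
LHS = RHS, so the identity holds for this test φ.
Moreover u is smooth here and v(x) = u'(x) = 4*x + 2 pointwise, so the identity holds for every test function. Hence v is the weak derivative of u.


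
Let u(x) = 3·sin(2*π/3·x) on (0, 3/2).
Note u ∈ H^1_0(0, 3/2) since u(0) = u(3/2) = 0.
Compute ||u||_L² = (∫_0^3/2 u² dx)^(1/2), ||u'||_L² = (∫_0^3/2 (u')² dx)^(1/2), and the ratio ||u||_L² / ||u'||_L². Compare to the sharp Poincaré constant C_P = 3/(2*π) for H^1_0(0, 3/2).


||u||_L² / ||u'||_L² = 3/(2*π) = C_P.

u(x) = 3·sin(2*π/3·x), so u'(x) = 2*π*cos(2*π*x/3).
Writing u(x) = A·sin(kπx/L) with A = 3 and k = 1, use ∫_0^L sin²(kπx/L) dx = L/2 and ∫_0^L cos²(kπx/L) dx = L/2.
u² = 9·sin²(2*π/3·x) and (u')² = 4*π^2·cos²(2*π/3·x), and each of sin², cos² integrates to L/2 = 3/4 over (0, 3/2).
∫_0^3/2 u² dx = 27/4, so ||u||_L² = 3*sqrt(3)/2.
∫_0^3/2 (u')² dx = 3*π^2, so ||u'||_L² = sqrt(3)*π.
Ratio ||u||_L² / ||u'||_L² = 3/(2*π).
Sharp Poincaré constant on H^1_0(0, 3/2) is C_P = L/π = 3/(2*π), achieved by sin(2*π/3·x).
This is the k = 1 eigenfunction (up to amplitude), so the ratio equals the sharp Poincaré constant exactly.


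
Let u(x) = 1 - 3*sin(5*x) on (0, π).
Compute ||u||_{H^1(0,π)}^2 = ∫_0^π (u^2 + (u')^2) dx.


||u||_{H^1(0,π)}^2 = -12/5 + 118*π

u'(x) = -15*cos(5*x).
Expand u² and (u')² and integrate term by term on (0, π), using: for integers n ≥ 1, ∫_0^π sin²(nx) dx = ∫_0^π cos²(nx) dx = π/2; for n ≠ n', ∫_0^π sin(nx)sin(n'x) dx = ∫_0^π cos(nx)cos(n'x) dx = 0; and by product-to-sum, ∫_0^π sin(nx)cos(n'x) dx = ½∫_0^π [sin((n+n')x) + sin((n−n')x)] dx, which is 0 when n+n' is even and 2n/(n²−n'²) when n+n' is odd (it need not vanish on (0, π)). For the constant mode: ∫_0^π 1 dx = π, ∫_0^π cos(nx) dx = 0, ∫_0^π sin(nx) dx = (1−(−1)^n)/n.
  u² squared terms: (1)²·∫1 dx = 1·π = π;  (-3)²·∫sin(5x)² dx = 9·π/2 = 9*π/2.
  u² cross terms: 2·(1)·(-3)·∫1·sin(5x) dx = -6·(2/5) = -12/5.
  So ∫_0^π u² dx = π + 9*π/2 − 12/5 = -12/5 + 11*π/2.
  (u')² squared terms: (-15)²·∫cos(5x)² dx = 225·π/2 = 225*π/2.
  So ∫_0^π (u')² dx = 225*π/2.
||u||_{H^1}^2 = (-12/5 + 11*π/2) + (225*π/2) = -12/5 + 118*π.


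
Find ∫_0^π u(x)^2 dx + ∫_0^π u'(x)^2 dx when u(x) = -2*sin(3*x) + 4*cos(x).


||u||_{H^1(0,π)}^2 = 36*π

u'(x) = -4*sin(x) - 6*cos(3*x).
Expand u² and (u')² and integrate term by term on (0, π), using: for integers n ≥ 1, ∫_0^π sin²(nx) dx = ∫_0^π cos²(nx) dx = π/2; for n ≠ n', ∫_0^π sin(nx)sin(n'x) dx = ∫_0^π cos(nx)cos(n'x) dx = 0; and by product-to-sum, ∫_0^π sin(nx)cos(n'x) dx = ½∫_0^π [sin((n+n')x) + sin((n−n')x)] dx, which is 0 when n+n' is even and 2n/(n²−n'²) when n+n' is odd (it need not vanish on (0, π)).
  u² squared terms: (-2)²·∫sin(3x)² dx = 4·π/2 = 2*π;  (4)²·∫cos(x)² dx = 16·π/2 = 8*π.
  u² cross terms: 2·(-2)·(4)·∫sin(3x)·cos(x) dx = -16·(0) = 0.
  So ∫_0^π u² dx = 2*π + 8*π + 0 = 10*π.
  (u')² squared terms: (-6)²·∫cos(3x)² dx = 36·π/2 = 18*π;  (-4)²·∫sin(x)² dx = 16·π/2 = 8*π.
  (u')² cross terms: 2·(-6)·(-4)·∫cos(3x)·sin(x) dx = 48·(0) = 0.
  So ∫_0^π (u')² dx = 18*π + 8*π + 0 = 26*π.
||u||_{H^1}^2 = (10*π) + (26*π) = 36*π.


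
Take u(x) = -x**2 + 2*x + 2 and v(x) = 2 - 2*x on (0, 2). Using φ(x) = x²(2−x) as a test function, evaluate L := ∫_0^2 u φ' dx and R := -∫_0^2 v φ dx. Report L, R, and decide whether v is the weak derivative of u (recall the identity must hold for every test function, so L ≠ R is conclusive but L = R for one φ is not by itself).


LHS = 8/15, RHS = 8/15. Yes, v = u' weakly.

u(x) = -x**2 + 2*x + 2, classical derivative u'(x) = 2 - 2*x.
φ(x) = x²(2−x), so φ'(x) = x*(4 - 3*x).
Note φ(0) = φ(2) = 0, so the boundary term u·φ vanishes.
LHS = ∫_0^2 u(x) φ'(x) dx = ∫_0^2 (3*x^4 - 10*x^3 + 2*x^2 + 8*x) dx. Term by term:
  ∫_0^2 3*x^4 dx = 96/5;  ∫_0^2 -10*x^3 dx = -40;  ∫_0^2 2*x^2 dx = 16/3;
  ∫_0^2 8*x dx = 16.
Sum: 96/5 − 40 + 16/3 + 16 = 8/15.
So LHS = 8/15.
∫_0^2 v(x) φ(x) dx = ∫_0^2 (2*x^4 - 6*x^3 + 4*x^2) dx. Term by term:
  ∫_0^2 2*x^4 dx = 64/5;  ∫_0^2 -6*x^3 dx = -24;  ∫_0^2 4*x^2 dx = 32/3.
Sum: 64/5 − 24 + 32/3 = -8/15.
So RHS = -∫_0^2 v(x) φ(x) dx = 8/15.
LHS = RHS, so the identity holds for this test φ.
Moreover u is smooth here and v(x) = u'(x) = 2 - 2*x pointwise, so the identity holds for every test function. Hence v is the weak derivative of u.


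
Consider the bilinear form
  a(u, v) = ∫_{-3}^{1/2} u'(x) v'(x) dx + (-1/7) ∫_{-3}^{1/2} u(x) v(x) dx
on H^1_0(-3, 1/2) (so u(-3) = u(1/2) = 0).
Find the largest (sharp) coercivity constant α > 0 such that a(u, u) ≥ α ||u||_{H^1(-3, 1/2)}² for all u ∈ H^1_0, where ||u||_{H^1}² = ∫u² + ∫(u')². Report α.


α = (-7 + 4*π^2)/(4*π^2 + 49)

Coercivity of a(·,·) on H^1_0(-3, 1/2) means a(u, u) ≥ α ||u||_{H^1}² for every u ∈ H^1_0.
The interval has length L = 7/2, and Poincaré/coercivity depend only on L. Here a(u, u) = ∫(u')² + (-1/7)·∫u².
Here c = -1/7 < 0 with |c| < (π/L)² = 4*π^2/49, so coercivity still holds. The condition a(u,u) ≥ α||u||_{H^1}² reads (1−α)∫(u')² ≥ (α−c)∫u². Any admissible α is ≤ 1 (rapidly oscillating u have ∫u²/∫(u')² → 0), and α = 1 would force 0 ≥ (1−c)∫u², impossible since c < 1; so 1−α > 0. By the sharp Poincaré inequality on H^1_0 of an interval of length L, ∫(u')² ≥ (π/L)²∫u² with equality for the first sine mode sin(π(x−x₀)/L) (x₀ the left endpoint), so the inequality holds for all u iff (1−α)(π/L)² ≥ α − c, i.e. α ≤ ((π/L)² + c)/((π/L)² + 1) = (1 + c(L/π)²)/(1 + (L/π)²). (Direct route, valid since c ≤ 0: Poincaré gives c∫u² ≥ c(L/π)²∫(u')², so a(u,u) ≥ (1 + c(L/π)²)∫(u')², while ||u||_{H^1}² ≤ (1 + (L/π)²)∫(u')²; dividing yields the same α.) With (π/L)² = 4*π^2/49 and c = -1/7, the largest admissible constant is α = ((π/L)² + c)/((π/L)² + 1).
Simplifying, α = (-7 + 4*π^2)/(4*π^2 + 49).


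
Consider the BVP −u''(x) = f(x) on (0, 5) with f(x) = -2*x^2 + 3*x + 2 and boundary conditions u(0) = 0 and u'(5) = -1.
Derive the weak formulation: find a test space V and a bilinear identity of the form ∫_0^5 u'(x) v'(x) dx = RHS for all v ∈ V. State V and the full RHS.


V = {v ∈ H^1(0, 5) : v(0) = 0} (test functions vanish at x = 0 where u is specified); weak form: ∫_0^5 u'v' dx = ∫_0^5 (-2*x^2 + 3*x + 2) v dx − v(5) for all v ∈ V.

Multiply both sides by a test function v and integrate from 0 to 5:
  ∫_0^5 −u''(x) v(x) dx = ∫_0^5 f(x) v(x) dx.
Integrate the LHS by parts once:
  ∫_0^5 −u'' v dx = −[u'(x) v(x)]_0^5 + ∫_0^5 u'(x) v'(x) dx.
Thus ∫_0^5 u'(x) v'(x) dx = ∫_0^5 f(x) v(x) dx + [u'(x) v(x)]_0^5.
Choose V so that boundary terms are either known or forced to vanish.
Mixed BC: u(0) = 0 (Dirichlet) and u'(5) = -1 (Neumann). Define V = {v ∈ H^1(0, 5) : v(0) = 0}. Then [u' v]_0^5 = u'(5)·v(5) − u'(0)·0 = − v(5).
Weak formulation: find u (satisfying any essential BC) such that ∫_0^5 u'(x) v'(x) dx = ∫_0^5 f v dx − v(5) for all v ∈ V (Dirichlet at 0 absorbed into V; Neumann datum at x = 5 contributes the boundary term).
Substituting f(x) = -2*x^2 + 3*x + 2, the right-hand side is ∫_0^5 (-2*x^2 + 3*x + 2) v dx − v(5).


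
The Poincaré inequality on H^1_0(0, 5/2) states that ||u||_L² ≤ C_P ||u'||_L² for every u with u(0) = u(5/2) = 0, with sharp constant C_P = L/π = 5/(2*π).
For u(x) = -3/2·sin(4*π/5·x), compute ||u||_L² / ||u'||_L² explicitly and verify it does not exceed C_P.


||u||_L² / ||u'||_L² = 5/(4*π) < C_P = 5/(2*π).

u(x) = -3/2·sin(4*π/5·x), so u'(x) = -6*π*cos(4*π*x/5)/5.
Writing u(x) = A·sin(kπx/L) with A = -3/2 and k = 2, use ∫_0^L sin²(kπx/L) dx = L/2 and ∫_0^L cos²(kπx/L) dx = L/2.
u² = 9/4·sin²(4*π/5·x) and (u')² = 36*π^2/25·cos²(4*π/5·x), and each of sin², cos² integrates to L/2 = 5/4 over (0, 5/2).
∫_0^5/2 u² dx = 45/16, so ||u||_L² = 3*sqrt(5)/4.
∫_0^5/2 (u')² dx = 9*π^2/5, so ||u'||_L² = 3*sqrt(5)*π/5.
Ratio ||u||_L² / ||u'||_L² = 5/(4*π).
Sharp Poincaré constant on H^1_0(0, 5/2) is C_P = L/π = 5/(2*π), achieved by sin(2*π/5·x).
This is the k = 2 harmonic; the ratio L/(kπ) is strictly less than C_P = L/π, consistent with the sharp inequality ||u||_L² ≤ C_P ||u'||_L².


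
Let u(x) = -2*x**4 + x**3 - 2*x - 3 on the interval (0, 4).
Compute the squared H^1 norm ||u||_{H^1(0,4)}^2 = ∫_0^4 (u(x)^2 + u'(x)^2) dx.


||u||_{H^1}^2 = 67313564/315

The H^1 norm (squared) on an interval (0, L) is
  ||u||_{H^1}^2 = ∫_0^L u(x)^2 dx + ∫_0^L u'(x)^2 dx.
Compute u'(x) = -8*x**3 + 3*x**2 - 2.
Then u(x)^2 = 4*x**8 - 4*x**7 + x**6 + 8*x**5 + 8*x**4 - 6*x**3 + 4*x**2 + 12*x + 9 and u'(x)^2 = 64*x**6 - 48*x**5 + 9*x**4 + 32*x**3 - 12*x**2 + 4.
Integrate each monomial from 0 to 4 using ∫_0^4 c·x^n dx = c·4^(n+1)/(n+1):
  ∫_0^4 u(x)^2 dx = ∫_0^4 (4*x^8 - 4*x^7 + x^6 + 8*x^5 + 8*x^4 - 6*x^3 + 4*x^2 + 12*x + 9) dx. Term by term:
    ∫_0^4 4*x^8 dx = 1048576/9;  ∫_0^4 -4*x^7 dx = -32768;  ∫_0^4 x^6 dx = 16384/7;
    ∫_0^4 8*x^5 dx = 16384/3;  ∫_0^4 8*x^4 dx = 8192/5;  ∫_0^4 -6*x^3 dx = -384;
    ∫_0^4 4*x^2 dx = 256/3;  ∫_0^4 12*x dx = 96;  ∫_0^4 9 dx = 36.
  Sum: 1048576/9 − 32768 + 16384/7 + 16384/3 + 8192/5 − 384 + 256/3 + 96 + 36 = 29299436/315.
  ∫_0^4 u'(x)^2 dx = ∫_0^4 (64*x^6 - 48*x^5 + 9*x^4 + 32*x^3 - 12*x^2 + 4) dx. Term by term:
    ∫_0^4 64*x^6 dx = 1048576/7;  ∫_0^4 -48*x^5 dx = -32768;  ∫_0^4 9*x^4 dx = 9216/5;
    ∫_0^4 32*x^3 dx = 2048;  ∫_0^4 -12*x^2 dx = -256;  ∫_0^4 4 dx = 16.
  Sum: 1048576/7 − 32768 + 9216/5 + 2048 − 256 + 16 = 4223792/35.
Adding: ||u||_{H^1}^2 = 29299436/315 + 4223792/35 = 67313564/315.


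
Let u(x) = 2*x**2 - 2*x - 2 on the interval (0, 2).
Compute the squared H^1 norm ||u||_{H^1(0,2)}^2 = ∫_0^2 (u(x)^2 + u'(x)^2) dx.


||u||_{H^1}^2 = 128/5

The H^1 norm (squared) on an interval (0, L) is
  ||u||_{H^1}^2 = ∫_0^L u(x)^2 dx + ∫_0^L u'(x)^2 dx.
Compute u'(x) = 4*x - 2.
Then u(x)^2 = 4*x**4 - 8*x**3 - 4*x**2 + 8*x + 4 and u'(x)^2 = 16*x**2 - 16*x + 4.
Integrate each monomial from 0 to 2 using ∫_0^2 c·x^n dx = c·2^(n+1)/(n+1):
  ∫_0^2 u(x)^2 dx = ∫_0^2 (4*x^4 - 8*x^3 - 4*x^2 + 8*x + 4) dx. Term by term:
    ∫_0^2 4*x^4 dx = 128/5;  ∫_0^2 -8*x^3 dx = -32;  ∫_0^2 -4*x^2 dx = -32/3;
    ∫_0^2 8*x dx = 16;  ∫_0^2 4 dx = 8.
  Sum: 128/5 − 32 − 32/3 + 16 + 8 = 104/15.
  ∫_0^2 u'(x)^2 dx = ∫_0^2 (16*x^2 - 16*x + 4) dx. Term by term:
    ∫_0^2 16*x^2 dx = 128/3;  ∫_0^2 -16*x dx = -32;  ∫_0^2 4 dx = 8.
  Sum: 128/3 − 32 + 8 = 56/3.
Adding: ||u||_{H^1}^2 = 104/15 + 56/3 = 128/5.


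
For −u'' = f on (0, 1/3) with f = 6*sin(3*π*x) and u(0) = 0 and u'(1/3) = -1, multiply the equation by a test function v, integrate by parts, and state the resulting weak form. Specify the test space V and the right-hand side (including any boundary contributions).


V = {v ∈ H^1(0, 1/3) : v(0) = 0} (test functions vanish at x = 0 where u is specified); weak form: ∫_0^1/3 u'v' dx = ∫_0^1/3 (6*sin(3*π*x)) v dx − v(1/3) for all v ∈ V.

Multiply both sides by a test function v and integrate from 0 to 1/3:
  ∫_0^1/3 −u''(x) v(x) dx = ∫_0^1/3 f(x) v(x) dx.
Integrate the LHS by parts once:
  ∫_0^1/3 −u'' v dx = −[u'(x) v(x)]_0^1/3 + ∫_0^1/3 u'(x) v'(x) dx.
Thus ∫_0^1/3 u'(x) v'(x) dx = ∫_0^1/3 f(x) v(x) dx + [u'(x) v(x)]_0^1/3.
Choose V so that boundary terms are either known or forced to vanish.
Mixed BC: u(0) = 0 (Dirichlet) and u'(1/3) = -1 (Neumann). Define V = {v ∈ H^1(0, 1/3) : v(0) = 0}. Then [u' v]_0^1/3 = u'(1/3)·v(1/3) − u'(0)·0 = − v(1/3).
Weak formulation: find u (satisfying any essential BC) such that ∫_0^1/3 u'(x) v'(x) dx = ∫_0^1/3 f v dx − v(1/3) for all v ∈ V (Dirichlet at 0 absorbed into V; Neumann datum at x = 1/3 contributes the boundary term).
Substituting f(x) = 6*sin(3*π*x), the right-hand side is ∫_0^1/3 (6*sin(3*π*x)) v dx − v(1/3).


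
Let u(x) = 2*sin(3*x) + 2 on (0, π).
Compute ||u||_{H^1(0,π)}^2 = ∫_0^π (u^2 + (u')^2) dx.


||u||_{H^1(0,π)}^2 = 16/3 + 24*π

u'(x) = 6*cos(3*x).
Expand u² and (u')² and integrate term by term on (0, π), using: for integers n ≥ 1, ∫_0^π sin²(nx) dx = ∫_0^π cos²(nx) dx = π/2; for n ≠ n', ∫_0^π sin(nx)sin(n'x) dx = ∫_0^π cos(nx)cos(n'x) dx = 0; and by product-to-sum, ∫_0^π sin(nx)cos(n'x) dx = ½∫_0^π [sin((n+n')x) + sin((n−n')x)] dx, which is 0 when n+n' is even and 2n/(n²−n'²) when n+n' is odd (it need not vanish on (0, π)). For the constant mode: ∫_0^π 1 dx = π, ∫_0^π cos(nx) dx = 0, ∫_0^π sin(nx) dx = (1−(−1)^n)/n.
  u² squared terms: (2)²·∫1 dx = 4·π = 4*π;  (2)²·∫sin(3x)² dx = 4·π/2 = 2*π.
  u² cross terms: 2·(2)·(2)·∫1·sin(3x) dx = 8·(2/3) = 16/3.
  So ∫_0^π u² dx = 4*π + 2*π + 16/3 = 16/3 + 6*π.
  (u')² squared terms: (6)²·∫cos(3x)² dx = 36·π/2 = 18*π.
  So ∫_0^π (u')² dx = 18*π.
||u||_{H^1}^2 = (16/3 + 6*π) + (18*π) = 16/3 + 24*π.


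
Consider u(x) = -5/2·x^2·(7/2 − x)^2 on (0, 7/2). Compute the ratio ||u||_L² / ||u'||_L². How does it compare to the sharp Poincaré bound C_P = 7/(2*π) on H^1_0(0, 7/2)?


||u||_L² / ||u'||_L² = 7*sqrt(3)/12 < C_P = 7/(2*π).

u(x) = -5/2·x^2·(7/2 − x)^2, so u'(x) = 5*x*(-8*x^2 + 42*x - 49)/4.
u(x) = -5/2·x^2·(7/2 − x)^2 vanishes at x = 0 and x = 7/2, so u ∈ H^1_0(0, 7/2). Differentiate via the product rule and integrate the resulting polynomials term by term.
  ∫_0^7/2 u² dx = ∫_0^7/2 (25*x^8/4 - 175*x^7/2 + 3675*x^6/8 - 8575*x^5/8 + 60025*x^4/64) dx. Term by term:
    ∫_0^7/2 25*x^8/4 dx = 1008840175/18432;  ∫_0^7/2 -175*x^7/2 dx = -1008840175/4096;  ∫_0^7/2 3675*x^6/8 dx = 432360075/1024;
    ∫_0^7/2 -8575*x^5/8 dx = -1008840175/3072;  ∫_0^7/2 60025*x^4/64 dx = 201768035/2048.
  Sum: 1008840175/18432 − 1008840175/4096 + 432360075/1024 − 1008840175/3072 + 201768035/2048 = 28824005/36864.
  ∫_0^7/2 (u')² dx = ∫_0^7/2 (100*x^6 - 1050*x^5 + 15925*x^4/4 - 25725*x^3/4 + 60025*x^2/16) dx. Term by term:
    ∫_0^7/2 100*x^6 dx = 2941225/32;  ∫_0^7/2 -1050*x^5 dx = -20588575/64;  ∫_0^7/2 15925*x^4/4 dx = 53530295/128;
    ∫_0^7/2 -25725*x^3/4 dx = -61765725/256;  ∫_0^7/2 60025*x^2/16 dx = 20588575/384.
  Sum: 2941225/32 − 20588575/64 + 53530295/128 − 61765725/256 + 20588575/384 = 588245/768.
∫_0^7/2 u² dx = 28824005/36864, so ||u||_L² = 2401*sqrt(5)/192.
∫_0^7/2 (u')² dx = 588245/768, so ||u'||_L² = 343*sqrt(15)/48.
Ratio ||u||_L² / ||u'||_L² = 7*sqrt(3)/12.
Sharp Poincaré constant on H^1_0(0, 7/2) is C_P = L/π = 7/(2*π), achieved by sin(2*π/7·x).
A polynomial bump cannot attain the sharp Poincaré constant (only the first sine eigenfunction does), so the ratio is strictly less than C_P, consistent with ||u||_L² ≤ C_P ||u'||_L².


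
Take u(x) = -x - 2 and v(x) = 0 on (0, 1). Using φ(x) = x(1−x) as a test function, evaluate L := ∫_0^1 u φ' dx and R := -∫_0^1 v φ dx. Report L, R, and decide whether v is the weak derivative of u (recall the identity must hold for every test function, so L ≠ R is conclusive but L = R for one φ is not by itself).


LHS = 1/6, RHS = 0. No, v is not the weak derivative of u.

u(x) = -x - 2, classical derivative u'(x) = -1.
φ(x) = x(1−x), so φ'(x) = 1 - 2*x.
Note φ(0) = φ(1) = 0, so the boundary term u·φ vanishes.
LHS = ∫_0^1 u(x) φ'(x) dx = ∫_0^1 (2*x^2 + 3*x - 2) dx. Term by term:
  ∫_0^1 2*x^2 dx = 2/3;  ∫_0^1 3*x dx = 3/2;  ∫_0^1 -2 dx = -2.
Sum: 2/3 + 3/2 − 2 = 1/6.
So LHS = 1/6.
∫_0^1 v(x) φ(x) dx = ∫_0^1 (0) dx. Term by term:
  ∫_0^1 0 dx = 0.
So RHS = -∫_0^1 v(x) φ(x) dx = 0.
LHS − RHS = 1/6 ≠ 0, so the identity fails.
(For a valid weak derivative the identity must hold for EVERY test function, in particular this one. The failure shows v is NOT the weak derivative of u.)
Correct weak derivative would be u'(x) = -1.


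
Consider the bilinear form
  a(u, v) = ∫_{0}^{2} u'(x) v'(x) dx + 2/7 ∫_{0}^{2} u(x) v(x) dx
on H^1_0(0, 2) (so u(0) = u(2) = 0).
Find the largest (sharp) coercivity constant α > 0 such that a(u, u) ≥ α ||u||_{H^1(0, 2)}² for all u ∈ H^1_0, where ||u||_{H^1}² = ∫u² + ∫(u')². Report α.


α = (8/7 + π^2)/(4 + π^2)

Coercivity of a(·,·) on H^1_0(0, 2) means a(u, u) ≥ α ||u||_{H^1}² for every u ∈ H^1_0.
The interval has length L = 2, and Poincaré/coercivity depend only on L. Here a(u, u) = ∫(u')² + (2/7)·∫u².
Here 0 < c = 2/7 < 1. The condition a(u,u) ≥ α||u||_{H^1}² reads (1−α)∫(u')² ≥ (α−c)∫u². Any admissible α is ≤ 1 (rapidly oscillating u have ∫u²/∫(u')² → 0), and α = 1 would force 0 ≥ (1−c)∫u², impossible since c < 1; so 1−α > 0. By the sharp Poincaré inequality on H^1_0 of an interval of length L, ∫(u')² ≥ (π/L)²∫u² with equality for the first sine mode sin(π(x−x₀)/L) (x₀ the left endpoint), so the inequality holds for all u iff (1−α)(π/L)² ≥ α − c, i.e. α ≤ ((π/L)² + c)/((π/L)² + 1) = (1 + c(L/π)²)/(1 + (L/π)²). With (π/L)² = π^2/4 and c = 2/7, the largest admissible constant is α = ((π/L)² + c)/((π/L)² + 1).
Simplifying, α = (8/7 + π^2)/(4 + π^2).


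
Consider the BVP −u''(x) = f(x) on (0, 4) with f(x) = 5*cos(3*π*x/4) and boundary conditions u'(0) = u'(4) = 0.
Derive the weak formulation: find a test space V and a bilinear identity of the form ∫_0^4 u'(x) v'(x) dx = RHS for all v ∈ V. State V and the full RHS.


V = H^1(0, 4) (no boundary constraint on v; u is determined up to an additive constant); weak form: ∫_0^4 u'v' dx = ∫_0^4 (5*cos(3*π*x/4)) v dx for all v ∈ V.

Multiply both sides by a test function v and integrate from 0 to 4:
  ∫_0^4 −u''(x) v(x) dx = ∫_0^4 f(x) v(x) dx.
Integrate the LHS by parts once:
  ∫_0^4 −u'' v dx = −[u'(x) v(x)]_0^4 + ∫_0^4 u'(x) v'(x) dx.
Thus ∫_0^4 u'(x) v'(x) dx = ∫_0^4 f(x) v(x) dx + [u'(x) v(x)]_0^4.
Choose V so that boundary terms are either known or forced to vanish.
u has homogeneous Neumann: u'(0) = u'(4) = 0. So [u' v]_0^4 = 0·v(4) − 0·v(0) = 0 for any v; take V = H^1(0, 4).
Weak formulation: find u (satisfying any essential BC) such that ∫_0^4 u'(x) v'(x) dx = ∫_0^4 f v dx for all v ∈ V (homogeneous Neumann, so boundary terms vanish).
Substituting f(x) = 5*cos(3*π*x/4), the right-hand side is ∫_0^4 (5*cos(3*π*x/4)) v dx.
Compatibility check (pure Neumann): taking v ≡ 1 ∈ V gives 0 = ∫_0^4 f dx + (0) − (0), i.e. ∫_0^4 f dx must equal u'(0) − u'(4) = 0. Indeed ∫_0^4 (5*cos(3*π*x/4)) dx = 0, so the data are compatible. The solution is then unique only up to an additive constant (fix it e.g. by requiring ∫_0^4 u dx = 0).
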